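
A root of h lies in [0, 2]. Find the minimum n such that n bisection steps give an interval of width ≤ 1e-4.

Width after n steps is 2/2^n. Need 2^n ≥ 2/1e-4 = 20000.
2^14 = 16384 < 20000 ≤ 2^15 = 32768, so n = 15.

15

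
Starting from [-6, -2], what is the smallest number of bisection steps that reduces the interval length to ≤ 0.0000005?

Width after n steps is 4/2^n. Need 2^n ≥ 4/0.0000005 = 8000000.
2^22 = 4194304 < 8000000 ≤ 2^23 = 8388608, so n = 23.

23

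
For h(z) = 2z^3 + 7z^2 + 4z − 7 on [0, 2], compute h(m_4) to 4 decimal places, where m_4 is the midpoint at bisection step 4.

-1.2773

m = 1, h(m) = 6 (+); new bracket [0, 1]
m = 0.5, h(m) = -3 (−); new bracket [0.5, 1]
m = 0.75, h(m) = 0.78125 (+); new bracket [0.5, 0.75]
m = 0.625, h(m) = -1.2773 (−); new bracket [0.625, 0.75]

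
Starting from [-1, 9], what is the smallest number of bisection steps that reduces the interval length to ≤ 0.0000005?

25

Width after n steps is 10/2^n. Need 2^n ≥ 10/0.0000005 = 20000000.
2^24 = 16777216 < 20000000 ≤ 2^25 = 33554432, so n = 25.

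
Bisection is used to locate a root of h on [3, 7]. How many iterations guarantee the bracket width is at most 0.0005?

Width after n steps is 4/2^n. Need 2^n ≥ 4/0.0005 = 8000.
2^12 = 4096 < 8000 ≤ 2^13 = 8192, so n = 13.

13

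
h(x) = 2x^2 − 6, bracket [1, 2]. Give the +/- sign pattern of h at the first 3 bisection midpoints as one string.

h(1.5) = -1.5 < 0, so the root lies in [1.5, 2]
h(1.75) = 0.125 > 0, so the root lies in [1.5, 1.75]
h(1.625) = -0.71875 < 0, so the root lies in [1.625, 1.75]

-+-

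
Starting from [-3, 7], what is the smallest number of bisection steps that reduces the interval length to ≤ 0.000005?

Width after n steps is 10/2^n. Need 2^n ≥ 10/0.000005 = 2000000.
2^20 = 1048576 < 2000000 ≤ 2^21 = 2097152, so n = 21.

21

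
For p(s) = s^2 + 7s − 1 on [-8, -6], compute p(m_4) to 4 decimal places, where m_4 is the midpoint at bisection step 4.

midpoint -7: p = -1 < 0 → [-8, -7]
midpoint -7.5: p = 2.75 > 0 → [-7.5, -7]
midpoint -7.25: p = 0.8125 > 0 → [-7.25, -7]
midpoint -7.125: p = -0.1094 < 0 → [-7.25, -7.125]

-0.1094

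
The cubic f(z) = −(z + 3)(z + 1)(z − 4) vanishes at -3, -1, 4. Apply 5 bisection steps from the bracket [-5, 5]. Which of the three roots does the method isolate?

m = 0, f(m) = 12 (+); new bracket [0, 5]
m = 2.5, f(m) = 28.875 (+); new bracket [2.5, 5]
m = 3.75, f(m) = 8.015625 (+); new bracket [3.75, 5]
m = 4.375, f(m) = -14.8652 (−); new bracket [3.75, 4.375]
m = 4.0625, f(m) = -2.2346 (−); new bracket [3.75, 4.0625]

4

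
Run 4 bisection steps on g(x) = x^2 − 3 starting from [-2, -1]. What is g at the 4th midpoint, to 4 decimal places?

g(-1.5) = -0.75 < 0, so the root lies in [-2, -1.5]
g(-1.75) = 0.0625 > 0, so the root lies in [-1.75, -1.5]
g(-1.625) = -0.359375 < 0, so the root lies in [-1.75, -1.625]
g(-1.6875) = -0.1523 < 0, so the root lies in [-1.75, -1.6875]

-0.1523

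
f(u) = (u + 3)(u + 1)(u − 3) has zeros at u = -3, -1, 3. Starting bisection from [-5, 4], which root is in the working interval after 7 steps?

f(-0.5) = -4.375 < 0, so the root lies in [-0.5, 4]
f(1.75) = -16.328125 < 0, so the root lies in [1.75, 4]
f(2.875) = -2.845703 < 0, so the root lies in [2.875, 4]
f(3.4375) = 12.4978 > 0, so the root lies in [2.875, 3.4375]
f(3.15625) = 3.998 > 0, so the root lies in [2.875, 3.15625]
f(3.015625) = 0.3774 > 0, so the root lies in [2.875, 3.015625]
f(2.9453125) = -1.2828 < 0, so the root lies in [2.9453125, 3.015625]

3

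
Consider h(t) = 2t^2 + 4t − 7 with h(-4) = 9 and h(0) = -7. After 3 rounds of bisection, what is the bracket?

[-3.5, -3]

midpoint -2: h = -7 < 0 → [-4, -2]
midpoint -3: h = -1 < 0 → [-4, -3]
midpoint -3.5: h = 3.5 > 0 → [-3.5, -3]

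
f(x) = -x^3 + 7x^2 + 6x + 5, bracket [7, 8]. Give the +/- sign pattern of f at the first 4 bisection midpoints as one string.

++-+

x = 7.5 gives f = 21.875, positive; keep [7.5, 8]
x = 7.75 gives f = 6.453125, positive; keep [7.75, 8]
x = 7.875 gives f = -2.013672, negative; keep [7.75, 7.875]
x = 7.8125 gives f = 2.2839, positive; keep [7.8125, 7.875]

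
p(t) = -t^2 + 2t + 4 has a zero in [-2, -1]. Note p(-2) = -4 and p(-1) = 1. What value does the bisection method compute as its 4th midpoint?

-1.1875

midpoint -1.5: p = -1.25 < 0 → [-1.5, -1]
midpoint -1.25: p = -0.0625 < 0 → [-1.25, -1]
midpoint -1.125: p = 0.484375 > 0 → [-1.25, -1.125]
midpoint -1.1875: p = 0.2148 > 0 → [-1.25, -1.1875]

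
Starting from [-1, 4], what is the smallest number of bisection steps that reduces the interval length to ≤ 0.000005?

20

Width after n steps is 5/2^n. Need 2^n ≥ 5/0.000005 = 1000000.
2^19 = 524288 < 1000000 ≤ 2^20 = 1048576, so n = 20.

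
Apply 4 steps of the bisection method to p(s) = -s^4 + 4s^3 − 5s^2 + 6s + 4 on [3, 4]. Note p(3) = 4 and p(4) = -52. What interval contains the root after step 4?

[3.125, 3.1875]

p(3.5) = -14.8125 < 0, so the root lies in [3, 3.5]
p(3.25) = -3.566406 < 0, so the root lies in [3, 3.25]
p(3.125) = 0.624756 > 0, so the root lies in [3.125, 3.25]
p(3.1875) = -1.3626 < 0, so the root lies in [3.125, 3.1875]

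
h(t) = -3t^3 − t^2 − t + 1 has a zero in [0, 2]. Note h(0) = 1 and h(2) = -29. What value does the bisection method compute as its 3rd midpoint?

0.25

t = 1 gives h = -4, negative; keep [0, 1]
t = 0.5 gives h = -0.125, negative; keep [0, 0.5]
t = 0.25 gives h = 0.640625, positive; keep [0.25, 0.5]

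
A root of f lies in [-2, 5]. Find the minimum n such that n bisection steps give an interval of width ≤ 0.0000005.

Width after n steps is 7/2^n. Need 2^n ≥ 7/0.0000005 = 14000000.
2^23 = 8388608 < 14000000 ≤ 2^24 = 16777216, so n = 24.

24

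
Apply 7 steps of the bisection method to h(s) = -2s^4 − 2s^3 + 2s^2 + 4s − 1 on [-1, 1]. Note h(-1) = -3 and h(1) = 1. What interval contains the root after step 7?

[0.21875, 0.234375]

m = 0, h(m) = -1 (−); new bracket [0, 1]
m = 0.5, h(m) = 1.125 (+); new bracket [0, 0.5]
m = 0.25, h(m) = 0.085938 (+); new bracket [0, 0.25]
m = 0.125, h(m) = -0.4731 (−); new bracket [0.125, 0.25]
m = 0.1875, h(m) = -0.1953 (−); new bracket [0.1875, 0.25]
m = 0.21875, h(m) = -0.0548 (−); new bracket [0.21875, 0.25]
m = 0.234375, h(m) = 0.0156 (+); new bracket [0.21875, 0.234375]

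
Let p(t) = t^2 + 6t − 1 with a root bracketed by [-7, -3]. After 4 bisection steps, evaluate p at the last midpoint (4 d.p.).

t = -5 gives p = -6, negative; keep [-7, -5]
t = -6 gives p = -1, negative; keep [-7, -6]
t = -6.5 gives p = 2.25, positive; keep [-6.5, -6]
t = -6.25 gives p = 0.5625, positive; keep [-6.25, -6]

0.5625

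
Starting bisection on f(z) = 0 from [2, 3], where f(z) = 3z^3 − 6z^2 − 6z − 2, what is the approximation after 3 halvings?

f(2.5) = -7.625 < 0, so the root lies in [2.5, 3]
f(2.75) = -1.484375 < 0, so the root lies in [2.75, 3]
f(2.875) = 2.447266 > 0, so the root lies in [2.75, 2.875]

2.875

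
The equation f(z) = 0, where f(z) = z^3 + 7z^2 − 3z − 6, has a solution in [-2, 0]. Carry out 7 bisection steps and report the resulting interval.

[-0.78125, -0.765625]

z = -1 gives f = 3, positive; keep [-1, 0]
z = -0.5 gives f = -2.875, negative; keep [-1, -0.5]
z = -0.75 gives f = -0.234375, negative; keep [-1, -0.75]
z = -0.875 gives f = 1.3145, positive; keep [-0.875, -0.75]
z = -0.8125 gives f = 0.5222, positive; keep [-0.8125, -0.75]
z = -0.78125 gives f = 0.1394, positive; keep [-0.78125, -0.75]
z = -0.765625 gives f = -0.0486, negative; keep [-0.78125, -0.765625]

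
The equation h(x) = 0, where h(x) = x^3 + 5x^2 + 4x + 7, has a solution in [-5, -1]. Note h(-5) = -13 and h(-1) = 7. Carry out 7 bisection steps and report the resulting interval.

[-4.46875, -4.4375]

x = -3 gives h = 13, positive; keep [-5, -3]
x = -4 gives h = 7, positive; keep [-5, -4]
x = -4.5 gives h = -0.875, negative; keep [-4.5, -4]
x = -4.25 gives h = 3.5469, positive; keep [-4.5, -4.25]
x = -4.375 gives h = 1.4629, positive; keep [-4.5, -4.375]
x = -4.4375 gives h = 0.3264, positive; keep [-4.5, -4.4375]
x = -4.46875 gives h = -0.2661, negative; keep [-4.46875, -4.4375]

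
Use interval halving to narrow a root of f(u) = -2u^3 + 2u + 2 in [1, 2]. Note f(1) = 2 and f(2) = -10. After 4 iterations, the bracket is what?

[1.3125, 1.375]

midpoint 1.5: f = -1.75 < 0 → [1, 1.5]
midpoint 1.25: f = 0.59375 > 0 → [1.25, 1.5]
midpoint 1.375: f = -0.449219 < 0 → [1.25, 1.375]
midpoint 1.3125: f = 0.103 > 0 → [1.3125, 1.375]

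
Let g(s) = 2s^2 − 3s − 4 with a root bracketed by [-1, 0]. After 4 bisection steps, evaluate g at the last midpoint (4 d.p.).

s = -0.5 gives g = -2, negative; keep [-1, -0.5]
s = -0.75 gives g = -0.625, negative; keep [-1, -0.75]
s = -0.875 gives g = 0.15625, positive; keep [-0.875, -0.75]
s = -0.8125 gives g = -0.2422, negative; keep [-0.875, -0.8125]

-0.2422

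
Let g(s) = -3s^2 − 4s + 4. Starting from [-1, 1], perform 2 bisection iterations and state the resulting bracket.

[0.5, 1]

g(0) = 4 > 0, so the root lies in [0, 1]
g(0.5) = 1.25 > 0, so the root lies in [0.5, 1]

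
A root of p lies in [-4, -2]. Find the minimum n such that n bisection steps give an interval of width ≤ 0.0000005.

Width after n steps is 2/2^n. Need 2^n ≥ 2/0.0000005 = 4000000.
2^21 = 2097152 < 4000000 ≤ 2^22 = 4194304, so n = 22.

22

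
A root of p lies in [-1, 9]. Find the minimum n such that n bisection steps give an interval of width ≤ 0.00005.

18

Width after n steps is 10/2^n. Need 2^n ≥ 10/0.00005 = 200000.
2^17 = 131072 < 200000 ≤ 2^18 = 262144, so n = 18.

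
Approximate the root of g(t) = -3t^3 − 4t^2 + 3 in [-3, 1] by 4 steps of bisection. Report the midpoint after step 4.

midpoint -1: g = 2 > 0 → [-1, 1]
midpoint 0: g = 3 > 0 → [0, 1]
midpoint 0.5: g = 1.625 > 0 → [0.5, 1]
midpoint 0.75: g = -0.5156 < 0 → [0.5, 0.75]

0.75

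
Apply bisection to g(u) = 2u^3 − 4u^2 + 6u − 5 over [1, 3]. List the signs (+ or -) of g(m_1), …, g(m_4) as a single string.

+++-

g(2) = 7 > 0, so the root lies in [1, 2]
g(1.5) = 1.75 > 0, so the root lies in [1, 1.5]
g(1.25) = 0.15625 > 0, so the root lies in [1, 1.25]
g(1.125) = -0.4648 < 0, so the root lies in [1.125, 1.25]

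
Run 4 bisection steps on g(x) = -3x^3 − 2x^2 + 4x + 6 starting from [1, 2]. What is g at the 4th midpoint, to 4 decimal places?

x = 1.5 gives g = -2.625, negative; keep [1, 1.5]
x = 1.25 gives g = 2.015625, positive; keep [1.25, 1.5]
x = 1.375 gives g = -0.080078, negative; keep [1.25, 1.375]
x = 1.3125 gives g = 1.0217, positive; keep [1.3125, 1.375]

1.0217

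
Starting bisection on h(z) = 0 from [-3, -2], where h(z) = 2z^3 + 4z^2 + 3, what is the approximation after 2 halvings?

-2.25

h(-2.5) = -3.25 < 0, so the root lies in [-2.5, -2]
h(-2.25) = 0.46875 > 0, so the root lies in [-2.5, -2.25]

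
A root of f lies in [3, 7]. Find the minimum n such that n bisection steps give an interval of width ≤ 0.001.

Width after n steps is 4/2^n. Need 2^n ≥ 4/0.001 = 4000.
2^11 = 2048 < 4000 ≤ 2^12 = 4096, so n = 12.

12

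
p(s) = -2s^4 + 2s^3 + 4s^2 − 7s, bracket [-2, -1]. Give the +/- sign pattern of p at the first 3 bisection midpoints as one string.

+--

s = -1.5 gives p = 2.625, positive; keep [-2, -1.5]
s = -1.75 gives p = -4.976562, negative; keep [-1.75, -1.5]
s = -1.625 gives p = -0.590332, negative; keep [-1.625, -1.5]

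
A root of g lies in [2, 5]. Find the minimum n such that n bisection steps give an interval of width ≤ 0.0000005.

23

Width after n steps is 3/2^n. Need 2^n ≥ 3/0.0000005 = 6000000.
2^22 = 4194304 < 6000000 ≤ 2^23 = 8388608, so n = 23.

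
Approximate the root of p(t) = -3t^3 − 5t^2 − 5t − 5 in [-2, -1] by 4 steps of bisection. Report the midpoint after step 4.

-1.3125

midpoint -1.5: p = 1.375 > 0 → [-1.5, -1]
midpoint -1.25: p = -0.703125 < 0 → [-1.5, -1.25]
midpoint -1.375: p = 0.220703 > 0 → [-1.375, -1.25]
midpoint -1.3125: p = -0.2678 < 0 → [-1.375, -1.3125]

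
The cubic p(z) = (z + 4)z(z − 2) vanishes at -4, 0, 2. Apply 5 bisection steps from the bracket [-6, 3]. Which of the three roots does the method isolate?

-4

p(-1.5) = 13.125 > 0, so the root lies in [-6, -1.5]
p(-3.75) = 5.390625 > 0, so the root lies in [-6, -3.75]
p(-4.875) = -29.326172 < 0, so the root lies in [-4.875, -3.75]
p(-4.3125) = -8.5071 < 0, so the root lies in [-4.3125, -3.75]
p(-4.03125) = -0.7598 < 0, so the root lies in [-4.03125, -3.75]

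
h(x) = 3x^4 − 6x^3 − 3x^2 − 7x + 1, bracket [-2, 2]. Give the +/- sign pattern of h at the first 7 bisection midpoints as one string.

+---+--

h(0) = 1 > 0, so the root lies in [0, 2]
h(1) = -12 < 0, so the root lies in [0, 1]
h(0.5) = -3.8125 < 0, so the root lies in [0, 0.5]
h(0.25) = -1.0195 < 0, so the root lies in [0, 0.25]
h(0.125) = 0.0671 > 0, so the root lies in [0.125, 0.25]
h(0.1875) = -0.4538 < 0, so the root lies in [0.125, 0.1875]
h(0.15625) = -0.1881 < 0, so the root lies in [0.125, 0.15625]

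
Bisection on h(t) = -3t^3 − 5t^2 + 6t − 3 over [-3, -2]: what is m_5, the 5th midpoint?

midpoint -2.5: h = -2.375 < 0 → [-3, -2.5]
midpoint -2.75: h = 5.078125 > 0 → [-2.75, -2.5]
midpoint -2.625: h = 1.060547 > 0 → [-2.625, -2.5]
midpoint -2.5625: h = -0.7278 < 0 → [-2.625, -2.5625]
midpoint -2.59375: h = 0.1485 > 0 → [-2.59375, -2.5625]

-2.59375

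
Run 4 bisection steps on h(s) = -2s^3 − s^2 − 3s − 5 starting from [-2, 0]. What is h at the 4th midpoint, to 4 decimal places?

-0.0430

m = -1, h(m) = -1 (−); new bracket [-2, -1]
m = -1.5, h(m) = 4 (+); new bracket [-1.5, -1]
m = -1.25, h(m) = 1.09375 (+); new bracket [-1.25, -1]
m = -1.125, h(m) = -0.043 (−); new bracket [-1.25, -1.125]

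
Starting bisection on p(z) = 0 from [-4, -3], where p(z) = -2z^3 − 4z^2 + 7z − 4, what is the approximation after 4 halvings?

m = -3.5, p(m) = 8.25 (+); new bracket [-3.5, -3]
m = -3.25, p(m) = -0.34375 (−); new bracket [-3.5, -3.25]
m = -3.375, p(m) = 3.699219 (+); new bracket [-3.375, -3.25]
m = -3.3125, p(m) = 1.6157 (+); new bracket [-3.3125, -3.25]

-3.3125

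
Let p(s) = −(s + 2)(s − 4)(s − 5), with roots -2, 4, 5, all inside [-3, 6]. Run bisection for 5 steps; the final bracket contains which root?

s = 1.5 gives p = -30.625, negative; keep [-3, 1.5]
s = -0.75 gives p = -34.140625, negative; keep [-3, -0.75]
s = -1.875 gives p = -5.048828, negative; keep [-3, -1.875]
s = -2.4375 gives p = 20.947, positive; keep [-2.4375, -1.875]
s = -2.15625 gives p = 6.8837, positive; keep [-2.15625, -1.875]

-2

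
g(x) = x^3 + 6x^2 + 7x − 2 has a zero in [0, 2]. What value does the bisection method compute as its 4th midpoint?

0.125

m = 1, g(m) = 12 (+); new bracket [0, 1]
m = 0.5, g(m) = 3.125 (+); new bracket [0, 0.5]
m = 0.25, g(m) = 0.140625 (+); new bracket [0, 0.25]
m = 0.125, g(m) = -1.0293 (−); new bracket [0.125, 0.25]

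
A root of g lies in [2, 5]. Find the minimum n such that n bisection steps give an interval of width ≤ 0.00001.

Width after n steps is 3/2^n. Need 2^n ≥ 3/0.00001 = 300000.
2^18 = 262144 < 300000 ≤ 2^19 = 524288, so n = 19.

19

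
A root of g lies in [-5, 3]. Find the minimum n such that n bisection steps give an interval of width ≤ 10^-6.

23

Width after n steps is 8/2^n. Need 2^n ≥ 8/10^-6 = 8000000.
2^22 = 4194304 < 8000000 ≤ 2^23 = 8388608, so n = 23.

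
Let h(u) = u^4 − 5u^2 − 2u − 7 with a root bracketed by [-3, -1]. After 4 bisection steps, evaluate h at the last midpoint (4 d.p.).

1.3635

u = -2 gives h = -7, negative; keep [-3, -2]
u = -2.5 gives h = 5.8125, positive; keep [-2.5, -2]
u = -2.25 gives h = -2.183594, negative; keep [-2.5, -2.25]
u = -2.375 gives h = 1.3635, positive; keep [-2.375, -2.25]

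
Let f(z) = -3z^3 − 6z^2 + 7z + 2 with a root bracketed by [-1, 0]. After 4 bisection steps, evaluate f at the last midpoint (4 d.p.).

m = -0.5, f(m) = -2.625 (−); new bracket [-0.5, 0]
m = -0.25, f(m) = -0.078125 (−); new bracket [-0.25, 0]
m = -0.125, f(m) = 1.037109 (+); new bracket [-0.25, -0.125]
m = -0.1875, f(m) = 0.4963 (+); new bracket [-0.25, -0.1875]

0.4963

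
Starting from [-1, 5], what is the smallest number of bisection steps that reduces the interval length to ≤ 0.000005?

21

Width after n steps is 6/2^n. Need 2^n ≥ 6/0.000005 = 1200000.
2^20 = 1048576 < 1200000 ≤ 2^21 = 2097152, so n = 21.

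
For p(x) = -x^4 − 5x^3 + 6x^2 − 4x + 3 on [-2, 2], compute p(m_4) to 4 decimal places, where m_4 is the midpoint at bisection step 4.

0.9492

x = 0 gives p = 3, positive; keep [0, 2]
x = 1 gives p = -1, negative; keep [0, 1]
x = 0.5 gives p = 1.8125, positive; keep [0.5, 1]
x = 0.75 gives p = 0.9492, positive; keep [0.75, 1]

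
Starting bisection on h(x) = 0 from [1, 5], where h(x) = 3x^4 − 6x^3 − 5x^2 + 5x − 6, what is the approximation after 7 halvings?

2.53125

x = 3 gives h = 45, positive; keep [1, 3]
x = 2 gives h = -16, negative; keep [2, 3]
x = 2.5 gives h = -1.3125, negative; keep [2.5, 3]
x = 2.75 gives h = 16.7305, positive; keep [2.5, 2.75]
x = 2.625 gives h = 6.5867, positive; keep [2.5, 2.625]
x = 2.5625 gives h = 2.375, positive; keep [2.5, 2.5625]
x = 2.53125 gives h = 0.468, positive; keep [2.5, 2.53125]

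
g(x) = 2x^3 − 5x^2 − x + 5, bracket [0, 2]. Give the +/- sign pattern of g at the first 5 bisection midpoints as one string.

+--++

x = 1 gives g = 1, positive; keep [1, 2]
x = 1.5 gives g = -1, negative; keep [1, 1.5]
x = 1.25 gives g = -0.15625, negative; keep [1, 1.25]
x = 1.125 gives g = 0.3945, positive; keep [1.125, 1.25]
x = 1.1875 gives g = 0.1108, positive; keep [1.1875, 1.25]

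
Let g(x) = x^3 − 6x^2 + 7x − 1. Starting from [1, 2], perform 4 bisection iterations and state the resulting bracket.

[1.3125, 1.375]

midpoint 1.5: g = -0.625 < 0 → [1, 1.5]
midpoint 1.25: g = 0.328125 > 0 → [1.25, 1.5]
midpoint 1.375: g = -0.119141 < 0 → [1.25, 1.375]
midpoint 1.3125: g = 0.1125 > 0 → [1.3125, 1.375]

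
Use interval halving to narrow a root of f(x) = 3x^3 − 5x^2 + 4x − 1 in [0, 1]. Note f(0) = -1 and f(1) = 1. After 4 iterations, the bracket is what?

[0.375, 0.4375]

f(0.5) = 0.125 > 0, so the root lies in [0, 0.5]
f(0.25) = -0.265625 < 0, so the root lies in [0.25, 0.5]
f(0.375) = -0.044922 < 0, so the root lies in [0.375, 0.5]
f(0.4375) = 0.0442 > 0, so the root lies in [0.375, 0.4375]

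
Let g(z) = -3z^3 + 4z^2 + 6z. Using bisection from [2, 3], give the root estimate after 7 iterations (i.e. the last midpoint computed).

midpoint 2.5: g = -6.875 < 0 → [2, 2.5]
midpoint 2.25: g = -0.421875 < 0 → [2, 2.25]
midpoint 2.125: g = 2.025391 > 0 → [2.125, 2.25]
midpoint 2.1875: g = 0.863 > 0 → [2.1875, 2.25]
midpoint 2.21875: g = 0.2362 > 0 → [2.21875, 2.25]
midpoint 2.234375: g = -0.0889 < 0 → [2.21875, 2.234375]
midpoint 2.2265625: g = 0.0746 > 0 → [2.2265625, 2.234375]

2.2265625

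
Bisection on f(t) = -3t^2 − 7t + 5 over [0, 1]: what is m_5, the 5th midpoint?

0.59375

t = 0.5 gives f = 0.75, positive; keep [0.5, 1]
t = 0.75 gives f = -1.9375, negative; keep [0.5, 0.75]
t = 0.625 gives f = -0.546875, negative; keep [0.5, 0.625]
t = 0.5625 gives f = 0.1133, positive; keep [0.5625, 0.625]
t = 0.59375 gives f = -0.2139, negative; keep [0.5625, 0.59375]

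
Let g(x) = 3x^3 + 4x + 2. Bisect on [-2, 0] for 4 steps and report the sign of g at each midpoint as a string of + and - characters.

--++

midpoint -1: g = -5 < 0 → [-1, 0]
midpoint -0.5: g = -0.375 < 0 → [-0.5, 0]
midpoint -0.25: g = 0.953125 > 0 → [-0.5, -0.25]
midpoint -0.375: g = 0.3418 > 0 → [-0.5, -0.375]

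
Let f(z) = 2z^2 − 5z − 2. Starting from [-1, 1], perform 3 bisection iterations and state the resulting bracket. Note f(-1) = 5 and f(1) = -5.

midpoint 0: f = -2 < 0 → [-1, 0]
midpoint -0.5: f = 1 > 0 → [-0.5, 0]
midpoint -0.25: f = -0.625 < 0 → [-0.5, -0.25]

[-0.5, -0.25]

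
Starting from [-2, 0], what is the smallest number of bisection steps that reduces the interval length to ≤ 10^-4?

15

Width after n steps is 2/2^n. Need 2^n ≥ 2/10^-4 = 20000.
2^14 = 16384 < 20000 ≤ 2^15 = 32768, so n = 15.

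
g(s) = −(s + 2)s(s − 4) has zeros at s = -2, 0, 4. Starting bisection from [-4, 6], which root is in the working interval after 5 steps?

4

s = 1 gives g = 9, positive; keep [1, 6]
s = 3.5 gives g = 9.625, positive; keep [3.5, 6]
s = 4.75 gives g = -24.046875, negative; keep [3.5, 4.75]
s = 4.125 gives g = -3.1582, negative; keep [3.5, 4.125]
s = 3.8125 gives g = 4.155, positive; keep [3.8125, 4.125]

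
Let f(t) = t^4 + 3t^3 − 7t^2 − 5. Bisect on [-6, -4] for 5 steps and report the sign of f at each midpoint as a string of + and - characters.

t = -5 gives f = 70, positive; keep [-5, -4]
t = -4.5 gives f = -10.0625, negative; keep [-5, -4.5]
t = -4.75 gives f = 24.613281, positive; keep [-4.75, -4.5]
t = -4.625 gives f = 6.0295, positive; keep [-4.625, -4.5]
t = -4.5625 gives f = -2.3166, negative; keep [-4.625, -4.5625]

+-++-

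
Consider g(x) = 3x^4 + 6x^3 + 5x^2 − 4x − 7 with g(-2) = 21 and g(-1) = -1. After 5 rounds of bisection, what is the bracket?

[-1.125, -1.09375]

x = -1.5 gives g = 5.1875, positive; keep [-1.5, -1]
x = -1.25 gives g = 1.417969, positive; keep [-1.25, -1]
x = -1.125 gives g = 0.090576, positive; keep [-1.125, -1]
x = -1.0625 gives g = -0.479, negative; keep [-1.125, -1.0625]
x = -1.09375 gives g = -0.2009, negative; keep [-1.125, -1.09375]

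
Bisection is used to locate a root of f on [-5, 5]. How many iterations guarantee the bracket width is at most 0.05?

8

Width after n steps is 10/2^n. Need 2^n ≥ 10/0.05 = 200.
2^7 = 128 < 200 ≤ 2^8 = 256, so n = 8.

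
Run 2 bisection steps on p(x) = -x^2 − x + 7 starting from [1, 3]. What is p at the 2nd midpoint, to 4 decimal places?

-1.7500

p(2) = 1 > 0, so the root lies in [2, 3]
p(2.5) = -1.75 < 0, so the root lies in [2, 2.5]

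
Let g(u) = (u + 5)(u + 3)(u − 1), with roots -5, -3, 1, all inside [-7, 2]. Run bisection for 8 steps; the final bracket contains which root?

u = -2.5 gives g = -4.375, negative; keep [-2.5, 2]
u = -0.25 gives g = -16.328125, negative; keep [-0.25, 2]
u = 0.875 gives g = -2.845703, negative; keep [0.875, 2]
u = 1.4375 gives g = 12.4978, positive; keep [0.875, 1.4375]
u = 1.15625 gives g = 3.998, positive; keep [0.875, 1.15625]
u = 1.015625 gives g = 0.3774, positive; keep [0.875, 1.015625]
u = 0.9453125 gives g = -1.2828, negative; keep [0.9453125, 1.015625]
u = 0.98046875 gives g = -0.4649, negative; keep [0.98046875, 1.015625]

1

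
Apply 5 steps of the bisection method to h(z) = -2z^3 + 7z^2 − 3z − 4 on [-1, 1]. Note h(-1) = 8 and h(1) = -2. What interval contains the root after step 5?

[-0.5625, -0.5]

h(0) = -4 < 0, so the root lies in [-1, 0]
h(-0.5) = -0.5 < 0, so the root lies in [-1, -0.5]
h(-0.75) = 3.03125 > 0, so the root lies in [-0.75, -0.5]
h(-0.625) = 1.0977 > 0, so the root lies in [-0.625, -0.5]
h(-0.5625) = 0.2583 > 0, so the root lies in [-0.5625, -0.5]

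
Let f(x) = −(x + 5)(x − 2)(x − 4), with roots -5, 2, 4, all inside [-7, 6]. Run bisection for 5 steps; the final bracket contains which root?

m = -0.5, f(m) = -50.625 (−); new bracket [-7, -0.5]
m = -3.75, f(m) = -55.703125 (−); new bracket [-7, -3.75]
m = -5.375, f(m) = 25.927734 (+); new bracket [-5.375, -3.75]
m = -4.5625, f(m) = -24.5837 (−); new bracket [-5.375, -4.5625]
m = -4.96875, f(m) = -1.9532 (−); new bracket [-5.375, -4.96875]

-5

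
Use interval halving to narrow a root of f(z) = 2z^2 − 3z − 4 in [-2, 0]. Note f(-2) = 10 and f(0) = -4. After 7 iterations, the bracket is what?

[-0.859375, -0.84375]

midpoint -1: f = 1 > 0 → [-1, 0]
midpoint -0.5: f = -2 < 0 → [-1, -0.5]
midpoint -0.75: f = -0.625 < 0 → [-1, -0.75]
midpoint -0.875: f = 0.1562 > 0 → [-0.875, -0.75]
midpoint -0.8125: f = -0.2422 < 0 → [-0.875, -0.8125]
midpoint -0.84375: f = -0.0449 < 0 → [-0.875, -0.84375]
midpoint -0.859375: f = 0.0552 > 0 → [-0.859375, -0.84375]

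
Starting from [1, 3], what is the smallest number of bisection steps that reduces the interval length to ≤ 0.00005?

Width after n steps is 2/2^n. Need 2^n ≥ 2/0.00005 = 40000.
2^15 = 32768 < 40000 ≤ 2^16 = 65536, so n = 16.

16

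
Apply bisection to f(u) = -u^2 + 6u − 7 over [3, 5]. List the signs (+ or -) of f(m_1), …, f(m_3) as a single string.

+-+

midpoint 4: f = 1 > 0 → [4, 5]
midpoint 4.5: f = -0.25 < 0 → [4, 4.5]
midpoint 4.25: f = 0.4375 > 0 → [4.25, 4.5]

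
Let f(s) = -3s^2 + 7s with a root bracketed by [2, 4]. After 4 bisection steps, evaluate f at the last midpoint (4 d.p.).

f(3) = -6 < 0, so the root lies in [2, 3]
f(2.5) = -1.25 < 0, so the root lies in [2, 2.5]
f(2.25) = 0.5625 > 0, so the root lies in [2.25, 2.5]
f(2.375) = -0.2969 < 0, so the root lies in [2.25, 2.375]

-0.2969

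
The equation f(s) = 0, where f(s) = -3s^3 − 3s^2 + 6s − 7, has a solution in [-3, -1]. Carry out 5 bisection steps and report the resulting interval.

midpoint -2: f = -7 < 0 → [-3, -2]
midpoint -2.5: f = 6.125 > 0 → [-2.5, -2]
midpoint -2.25: f = -1.515625 < 0 → [-2.5, -2.25]
midpoint -2.375: f = 2.0176 > 0 → [-2.375, -2.25]
midpoint -2.3125: f = 0.1814 > 0 → [-2.3125, -2.25]

[-2.3125, -2.25]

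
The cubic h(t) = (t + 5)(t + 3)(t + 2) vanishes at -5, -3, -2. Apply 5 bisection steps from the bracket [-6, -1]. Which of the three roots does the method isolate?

midpoint -3.5: h = 1.125 > 0 → [-6, -3.5]
midpoint -4.75: h = 1.203125 > 0 → [-6, -4.75]
midpoint -5.375: h = -3.005859 < 0 → [-5.375, -4.75]
midpoint -5.0625: h = -0.3948 < 0 → [-5.0625, -4.75]
midpoint -4.90625: h = 0.5194 > 0 → [-5.0625, -4.90625]

-5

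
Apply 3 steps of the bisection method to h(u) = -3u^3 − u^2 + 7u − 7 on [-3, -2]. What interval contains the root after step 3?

midpoint -2.5: h = 16.125 > 0 → [-2.5, -2]
midpoint -2.25: h = 6.359375 > 0 → [-2.25, -2]
midpoint -2.125: h = 2.396484 > 0 → [-2.125, -2]

[-2.125, -2]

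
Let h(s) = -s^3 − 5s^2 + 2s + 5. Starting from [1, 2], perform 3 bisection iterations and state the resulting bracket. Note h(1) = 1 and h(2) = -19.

h(1.5) = -6.625 < 0, so the root lies in [1, 1.5]
h(1.25) = -2.265625 < 0, so the root lies in [1, 1.25]
h(1.125) = -0.501953 < 0, so the root lies in [1, 1.125]

[1, 1.125]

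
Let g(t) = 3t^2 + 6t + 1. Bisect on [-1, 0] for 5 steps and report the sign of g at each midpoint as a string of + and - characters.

--+-+

t = -0.5 gives g = -1.25, negative; keep [-0.5, 0]
t = -0.25 gives g = -0.3125, negative; keep [-0.25, 0]
t = -0.125 gives g = 0.296875, positive; keep [-0.25, -0.125]
t = -0.1875 gives g = -0.0195, negative; keep [-0.1875, -0.125]
t = -0.15625 gives g = 0.1357, positive; keep [-0.1875, -0.15625]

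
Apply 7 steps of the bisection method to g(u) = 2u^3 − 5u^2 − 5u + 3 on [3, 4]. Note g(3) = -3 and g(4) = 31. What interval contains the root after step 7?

m = 3.5, g(m) = 10 (+); new bracket [3, 3.5]
m = 3.25, g(m) = 2.59375 (+); new bracket [3, 3.25]
m = 3.125, g(m) = -0.417969 (−); new bracket [3.125, 3.25]
m = 3.1875, g(m) = 1.0327 (+); new bracket [3.125, 3.1875]
m = 3.15625, g(m) = 0.2938 (+); new bracket [3.125, 3.15625]
m = 3.140625, g(m) = -0.0655 (−); new bracket [3.140625, 3.15625]
m = 3.1484375, g(m) = 0.1133 (+); new bracket [3.140625, 3.1484375]

[3.140625, 3.1484375]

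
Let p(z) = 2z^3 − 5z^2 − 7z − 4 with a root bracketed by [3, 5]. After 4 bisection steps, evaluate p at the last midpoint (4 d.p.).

0.1914

midpoint 4: p = 16 > 0 → [3, 4]
midpoint 3.5: p = -4 < 0 → [3.5, 4]
midpoint 3.75: p = 4.90625 > 0 → [3.5, 3.75]
midpoint 3.625: p = 0.1914 > 0 → [3.5, 3.625]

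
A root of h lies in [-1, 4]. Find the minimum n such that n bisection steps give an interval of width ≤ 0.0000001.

26

Width after n steps is 5/2^n. Need 2^n ≥ 5/0.0000001 = 50000000.
2^25 = 33554432 < 50000000 ≤ 2^26 = 67108864, so n = 26.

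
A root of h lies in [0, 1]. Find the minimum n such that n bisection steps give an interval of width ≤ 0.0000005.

Width after n steps is 1/2^n. Need 2^n ≥ 1/0.0000005 = 2000000.
2^20 = 1048576 < 2000000 ≤ 2^21 = 2097152, so n = 21.

21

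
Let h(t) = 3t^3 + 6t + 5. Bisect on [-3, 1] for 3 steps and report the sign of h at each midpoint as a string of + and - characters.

-++

m = -1, h(m) = -4 (−); new bracket [-1, 1]
m = 0, h(m) = 5 (+); new bracket [-1, 0]
m = -0.5, h(m) = 1.625 (+); new bracket [-1, -0.5]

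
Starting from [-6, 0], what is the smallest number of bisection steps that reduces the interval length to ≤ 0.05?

Width after n steps is 6/2^n. Need 2^n ≥ 6/0.05 = 120.
2^6 = 64 < 120 ≤ 2^7 = 128, so n = 7.

7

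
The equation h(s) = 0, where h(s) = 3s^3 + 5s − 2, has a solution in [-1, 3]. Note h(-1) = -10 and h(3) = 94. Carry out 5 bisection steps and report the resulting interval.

[0.25, 0.375]

midpoint 1: h = 6 > 0 → [-1, 1]
midpoint 0: h = -2 < 0 → [0, 1]
midpoint 0.5: h = 0.875 > 0 → [0, 0.5]
midpoint 0.25: h = -0.7031 < 0 → [0.25, 0.5]
midpoint 0.375: h = 0.0332 > 0 → [0.25, 0.375]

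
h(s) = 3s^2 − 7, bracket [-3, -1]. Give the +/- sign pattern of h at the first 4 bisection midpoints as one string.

s = -2 gives h = 5, positive; keep [-2, -1]
s = -1.5 gives h = -0.25, negative; keep [-2, -1.5]
s = -1.75 gives h = 2.1875, positive; keep [-1.75, -1.5]
s = -1.625 gives h = 0.9219, positive; keep [-1.625, -1.5]

+-++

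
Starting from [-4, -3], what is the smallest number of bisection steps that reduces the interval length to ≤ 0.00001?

17

Width after n steps is 1/2^n. Need 2^n ≥ 1/0.00001 = 100000.
2^16 = 65536 < 100000 ≤ 2^17 = 131072, so n = 17.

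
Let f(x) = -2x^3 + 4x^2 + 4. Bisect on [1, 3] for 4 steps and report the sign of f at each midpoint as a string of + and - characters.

+-+-

m = 2, f(m) = 4 (+); new bracket [2, 3]
m = 2.5, f(m) = -2.25 (−); new bracket [2, 2.5]
m = 2.25, f(m) = 1.46875 (+); new bracket [2.25, 2.5]
m = 2.375, f(m) = -0.2305 (−); new bracket [2.25, 2.375]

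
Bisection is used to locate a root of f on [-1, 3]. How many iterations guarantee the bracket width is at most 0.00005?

17

Width after n steps is 4/2^n. Need 2^n ≥ 4/0.00005 = 80000.
2^16 = 65536 < 80000 ≤ 2^17 = 131072, so n = 17.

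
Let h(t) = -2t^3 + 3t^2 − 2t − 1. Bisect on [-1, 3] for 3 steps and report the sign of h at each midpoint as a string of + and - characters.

midpoint 1: h = -2 < 0 → [-1, 1]
midpoint 0: h = -1 < 0 → [-1, 0]
midpoint -0.5: h = 1 > 0 → [-0.5, 0]

--+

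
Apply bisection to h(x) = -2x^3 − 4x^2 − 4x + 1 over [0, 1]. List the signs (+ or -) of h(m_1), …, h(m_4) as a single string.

--++

x = 0.5 gives h = -2.25, negative; keep [0, 0.5]
x = 0.25 gives h = -0.28125, negative; keep [0, 0.25]
x = 0.125 gives h = 0.433594, positive; keep [0.125, 0.25]
x = 0.1875 gives h = 0.0962, positive; keep [0.1875, 0.25]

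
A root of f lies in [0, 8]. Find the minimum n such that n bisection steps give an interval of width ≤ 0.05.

8

Width after n steps is 8/2^n. Need 2^n ≥ 8/0.05 = 160.
2^7 = 128 < 160 ≤ 2^8 = 256, so n = 8.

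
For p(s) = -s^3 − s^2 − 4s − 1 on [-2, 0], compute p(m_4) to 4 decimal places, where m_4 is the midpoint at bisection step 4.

0.4121

midpoint -1: p = 3 > 0 → [-1, 0]
midpoint -0.5: p = 0.875 > 0 → [-0.5, 0]
midpoint -0.25: p = -0.046875 < 0 → [-0.5, -0.25]
midpoint -0.375: p = 0.4121 > 0 → [-0.375, -0.25]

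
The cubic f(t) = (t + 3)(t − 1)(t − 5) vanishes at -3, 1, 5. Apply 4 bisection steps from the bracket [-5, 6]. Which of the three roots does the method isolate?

t = 0.5 gives f = 7.875, positive; keep [-5, 0.5]
t = -2.25 gives f = 17.671875, positive; keep [-5, -2.25]
t = -3.625 gives f = -24.931641, negative; keep [-3.625, -2.25]
t = -2.9375 gives f = 1.9534, positive; keep [-3.625, -2.9375]

-3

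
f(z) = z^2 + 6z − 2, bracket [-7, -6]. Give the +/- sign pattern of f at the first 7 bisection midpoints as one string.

+-+-+++

f(-6.5) = 1.25 > 0, so the root lies in [-6.5, -6]
f(-6.25) = -0.4375 < 0, so the root lies in [-6.5, -6.25]
f(-6.375) = 0.390625 > 0, so the root lies in [-6.375, -6.25]
f(-6.3125) = -0.0273 < 0, so the root lies in [-6.375, -6.3125]
f(-6.34375) = 0.1807 > 0, so the root lies in [-6.34375, -6.3125]
f(-6.328125) = 0.0764 > 0, so the root lies in [-6.328125, -6.3125]
f(-6.3203125) = 0.0245 > 0, so the root lies in [-6.3203125, -6.3125]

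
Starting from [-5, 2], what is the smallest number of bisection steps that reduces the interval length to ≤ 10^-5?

20

Width after n steps is 7/2^n. Need 2^n ≥ 7/10^-5 = 700000.
2^19 = 524288 < 700000 ≤ 2^20 = 1048576, so n = 20.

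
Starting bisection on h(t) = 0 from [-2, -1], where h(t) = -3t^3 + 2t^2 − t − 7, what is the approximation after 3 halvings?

-1.125

h(-1.5) = 9.125 > 0, so the root lies in [-1.5, -1]
h(-1.25) = 3.234375 > 0, so the root lies in [-1.25, -1]
h(-1.125) = 0.927734 > 0, so the root lies in [-1.125, -1]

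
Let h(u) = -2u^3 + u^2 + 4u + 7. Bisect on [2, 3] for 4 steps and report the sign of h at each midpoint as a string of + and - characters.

m = 2.5, h(m) = -8 (−); new bracket [2, 2.5]
m = 2.25, h(m) = -1.71875 (−); new bracket [2, 2.25]
m = 2.125, h(m) = 0.824219 (+); new bracket [2.125, 2.25]
m = 2.1875, h(m) = -0.3999 (−); new bracket [2.125, 2.1875]

--+-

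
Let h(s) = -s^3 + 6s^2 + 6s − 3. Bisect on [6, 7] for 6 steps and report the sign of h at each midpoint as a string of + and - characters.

++-+--

m = 6.5, h(m) = 14.875 (+); new bracket [6.5, 7]
m = 6.75, h(m) = 3.328125 (+); new bracket [6.75, 7]
m = 6.875, h(m) = -3.107422 (−); new bracket [6.75, 6.875]
m = 6.8125, h(m) = 0.1667 (+); new bracket [6.8125, 6.875]
m = 6.84375, h(m) = -1.4561 (−); new bracket [6.8125, 6.84375]
m = 6.828125, h(m) = -0.6412 (−); new bracket [6.8125, 6.828125]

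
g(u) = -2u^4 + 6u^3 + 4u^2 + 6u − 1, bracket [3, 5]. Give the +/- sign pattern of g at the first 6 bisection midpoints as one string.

u = 4 gives g = -41, negative; keep [3, 4]
u = 3.5 gives g = 26.125, positive; keep [3.5, 4]
u = 3.75 gives g = -1.351562, negative; keep [3.5, 3.75]
u = 3.625 gives g = 13.769, positive; keep [3.625, 3.75]
u = 3.6875 gives g = 6.5713, positive; keep [3.6875, 3.75]
u = 3.71875 gives g = 2.7026, positive; keep [3.71875, 3.75]

-+-+++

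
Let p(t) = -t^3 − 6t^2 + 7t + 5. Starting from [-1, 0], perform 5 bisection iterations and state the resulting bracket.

[-0.53125, -0.5]

midpoint -0.5: p = 0.125 > 0 → [-1, -0.5]
midpoint -0.75: p = -3.203125 < 0 → [-0.75, -0.5]
midpoint -0.625: p = -1.474609 < 0 → [-0.625, -0.5]
midpoint -0.5625: p = -0.658 < 0 → [-0.5625, -0.5]
midpoint -0.53125: p = -0.2622 < 0 → [-0.53125, -0.5]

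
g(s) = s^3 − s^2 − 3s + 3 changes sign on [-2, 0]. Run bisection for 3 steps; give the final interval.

[-1.75, -1.5]

g(-1) = 4 > 0, so the root lies in [-2, -1]
g(-1.5) = 1.875 > 0, so the root lies in [-2, -1.5]
g(-1.75) = -0.171875 < 0, so the root lies in [-1.75, -1.5]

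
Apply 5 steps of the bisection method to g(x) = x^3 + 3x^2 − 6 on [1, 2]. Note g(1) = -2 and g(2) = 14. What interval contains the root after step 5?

x = 1.5 gives g = 4.125, positive; keep [1, 1.5]
x = 1.25 gives g = 0.640625, positive; keep [1, 1.25]
x = 1.125 gives g = -0.779297, negative; keep [1.125, 1.25]
x = 1.1875 gives g = -0.095, negative; keep [1.1875, 1.25]
x = 1.21875 gives g = 0.2663, positive; keep [1.1875, 1.21875]

[1.1875, 1.21875]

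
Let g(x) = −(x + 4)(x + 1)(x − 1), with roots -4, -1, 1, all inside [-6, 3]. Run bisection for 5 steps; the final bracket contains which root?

m = -1.5, g(m) = -3.125 (−); new bracket [-6, -1.5]
m = -3.75, g(m) = -3.265625 (−); new bracket [-6, -3.75]
m = -4.875, g(m) = 19.919922 (+); new bracket [-4.875, -3.75]
m = -4.3125, g(m) = 5.4993 (+); new bracket [-4.3125, -3.75]
m = -4.03125, g(m) = 0.4766 (+); new bracket [-4.03125, -3.75]

-4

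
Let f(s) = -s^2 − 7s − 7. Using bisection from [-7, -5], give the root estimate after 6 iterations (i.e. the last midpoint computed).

m = -6, f(m) = -1 (−); new bracket [-6, -5]
m = -5.5, f(m) = 1.25 (+); new bracket [-6, -5.5]
m = -5.75, f(m) = 0.1875 (+); new bracket [-6, -5.75]
m = -5.875, f(m) = -0.3906 (−); new bracket [-5.875, -5.75]
m = -5.8125, f(m) = -0.0977 (−); new bracket [-5.8125, -5.75]
m = -5.78125, f(m) = 0.0459 (+); new bracket [-5.8125, -5.78125]

-5.78125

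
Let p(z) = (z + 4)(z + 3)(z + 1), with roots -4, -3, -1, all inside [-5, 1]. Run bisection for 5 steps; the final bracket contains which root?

midpoint -2: p = -2 < 0 → [-2, 1]
midpoint -0.5: p = 4.375 > 0 → [-2, -0.5]
midpoint -1.25: p = -1.203125 < 0 → [-1.25, -0.5]
midpoint -0.875: p = 0.8301 > 0 → [-1.25, -0.875]
midpoint -1.0625: p = -0.3557 < 0 → [-1.0625, -0.875]

-1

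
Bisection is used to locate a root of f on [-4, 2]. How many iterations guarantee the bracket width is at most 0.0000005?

24

Width after n steps is 6/2^n. Need 2^n ≥ 6/0.0000005 = 12000000.
2^23 = 8388608 < 12000000 ≤ 2^24 = 16777216, so n = 24.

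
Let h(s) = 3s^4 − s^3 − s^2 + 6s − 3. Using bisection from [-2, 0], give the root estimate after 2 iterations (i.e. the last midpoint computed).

-1.5

midpoint -1: h = -6 < 0 → [-2, -1]
midpoint -1.5: h = 4.3125 > 0 → [-1.5, -1]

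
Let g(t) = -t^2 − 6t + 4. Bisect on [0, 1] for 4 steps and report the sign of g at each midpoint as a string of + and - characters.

midpoint 0.5: g = 0.75 > 0 → [0.5, 1]
midpoint 0.75: g = -1.0625 < 0 → [0.5, 0.75]
midpoint 0.625: g = -0.140625 < 0 → [0.5, 0.625]
midpoint 0.5625: g = 0.3086 > 0 → [0.5625, 0.625]

+--+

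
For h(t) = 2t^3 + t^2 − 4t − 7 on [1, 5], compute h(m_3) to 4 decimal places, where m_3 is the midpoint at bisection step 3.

-4.0000

midpoint 3: h = 44 > 0 → [1, 3]
midpoint 2: h = 5 > 0 → [1, 2]
midpoint 1.5: h = -4 < 0 → [1.5, 2]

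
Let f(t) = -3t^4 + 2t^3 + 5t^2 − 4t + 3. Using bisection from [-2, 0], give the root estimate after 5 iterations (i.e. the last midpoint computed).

t = -1 gives f = 7, positive; keep [-2, -1]
t = -1.5 gives f = -1.6875, negative; keep [-1.5, -1]
t = -1.25 gives f = 4.582031, positive; keep [-1.5, -1.25]
t = -1.375 gives f = 2.0305, positive; keep [-1.5, -1.375]
t = -1.4375 gives f = 0.331, positive; keep [-1.5, -1.4375]

-1.4375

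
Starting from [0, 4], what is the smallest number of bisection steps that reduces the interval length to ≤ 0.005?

10

Width after n steps is 4/2^n. Need 2^n ≥ 4/0.005 = 800.
2^9 = 512 < 800 ≤ 2^10 = 1024, so n = 10.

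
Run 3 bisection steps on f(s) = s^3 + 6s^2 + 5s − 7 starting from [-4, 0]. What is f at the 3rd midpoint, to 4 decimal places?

2.3750

m = -2, f(m) = -1 (−); new bracket [-4, -2]
m = -3, f(m) = 5 (+); new bracket [-3, -2]
m = -2.5, f(m) = 2.375 (+); new bracket [-2.5, -2]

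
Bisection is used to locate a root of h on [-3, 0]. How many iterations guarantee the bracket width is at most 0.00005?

16

Width after n steps is 3/2^n. Need 2^n ≥ 3/0.00005 = 60000.
2^15 = 32768 < 60000 ≤ 2^16 = 65536, so n = 16.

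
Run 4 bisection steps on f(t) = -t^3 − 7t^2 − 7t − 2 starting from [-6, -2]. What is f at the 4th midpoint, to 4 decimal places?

m = -4, f(m) = -22 (−); new bracket [-6, -4]
m = -5, f(m) = -17 (−); new bracket [-6, -5]
m = -5.5, f(m) = -8.875 (−); new bracket [-6, -5.5]
m = -5.75, f(m) = -3.0781 (−); new bracket [-6, -5.75]

-3.0781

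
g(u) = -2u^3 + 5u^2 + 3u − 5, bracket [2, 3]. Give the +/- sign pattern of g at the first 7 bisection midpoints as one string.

+-++-++

g(2.5) = 2.5 > 0, so the root lies in [2.5, 3]
g(2.75) = -0.53125 < 0, so the root lies in [2.5, 2.75]
g(2.625) = 1.152344 > 0, so the root lies in [2.625, 2.75]
g(2.6875) = 0.354 > 0, so the root lies in [2.6875, 2.75]
g(2.71875) = -0.0776 < 0, so the root lies in [2.6875, 2.71875]
g(2.703125) = 0.141 > 0, so the root lies in [2.703125, 2.71875]
g(2.7109375) = 0.0324 > 0, so the root lies in [2.7109375, 2.71875]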